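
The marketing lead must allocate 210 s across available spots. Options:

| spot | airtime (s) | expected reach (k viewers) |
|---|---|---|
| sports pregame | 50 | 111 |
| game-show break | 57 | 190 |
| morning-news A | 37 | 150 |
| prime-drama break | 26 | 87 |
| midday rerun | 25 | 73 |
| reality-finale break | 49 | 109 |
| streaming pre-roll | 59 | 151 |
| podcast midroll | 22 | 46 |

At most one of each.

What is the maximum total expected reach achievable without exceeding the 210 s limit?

The ratio ordering already packs tightly: game-show break + morning-news A + prime-drama break + midday rerun + streaming pre-roll, 204 s, 651.
The closest alternative, game-show break + morning-news A + prime-drama break + streaming pre-roll + podcast midroll, reaches only 624.

651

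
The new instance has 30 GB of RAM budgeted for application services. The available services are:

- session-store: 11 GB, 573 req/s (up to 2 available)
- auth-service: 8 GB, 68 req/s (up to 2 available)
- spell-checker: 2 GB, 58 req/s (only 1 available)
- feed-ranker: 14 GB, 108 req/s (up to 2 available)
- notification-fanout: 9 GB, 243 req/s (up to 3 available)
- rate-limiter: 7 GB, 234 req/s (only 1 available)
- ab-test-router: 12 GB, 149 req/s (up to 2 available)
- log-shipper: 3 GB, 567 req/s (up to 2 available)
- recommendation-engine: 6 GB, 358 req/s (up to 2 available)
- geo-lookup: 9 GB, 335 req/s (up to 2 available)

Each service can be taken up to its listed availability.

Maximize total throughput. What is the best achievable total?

Taking session-store + 2×log-shipper + 2×recommendation-engine: 29 GB used, 2423 in throughput.
Every other selection either busts 30 GB or exceeds an availability limit or fails to beat 2423.

2423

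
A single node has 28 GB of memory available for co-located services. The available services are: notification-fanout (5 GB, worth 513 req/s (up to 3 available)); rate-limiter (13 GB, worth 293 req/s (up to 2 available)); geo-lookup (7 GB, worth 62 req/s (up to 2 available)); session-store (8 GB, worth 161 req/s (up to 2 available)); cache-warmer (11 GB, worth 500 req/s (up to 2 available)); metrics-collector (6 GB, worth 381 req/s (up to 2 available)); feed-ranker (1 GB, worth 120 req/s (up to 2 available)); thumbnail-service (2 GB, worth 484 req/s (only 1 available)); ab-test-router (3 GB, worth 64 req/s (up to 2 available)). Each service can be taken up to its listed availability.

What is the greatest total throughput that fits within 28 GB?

By throughput per GB: thumbnail-service 242.00, feed-ranker 120.00, notification-fanout 102.60, metrics-collector 63.50 lead.
The ratio ordering already packs tightly: 3×notification-fanout + metrics-collector + 2×feed-ranker + thumbnail-service + ab-test-router, 28 GB, 2708.

2708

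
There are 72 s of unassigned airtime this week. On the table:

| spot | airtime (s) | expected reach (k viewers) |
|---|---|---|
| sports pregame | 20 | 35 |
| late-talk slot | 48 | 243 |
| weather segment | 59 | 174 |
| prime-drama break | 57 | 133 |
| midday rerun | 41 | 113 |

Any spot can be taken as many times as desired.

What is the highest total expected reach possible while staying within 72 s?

Best packing: sports pregame + late-talk slot — 68 s, 278 total.
That's the maximum — no swap from here does better than 278.

278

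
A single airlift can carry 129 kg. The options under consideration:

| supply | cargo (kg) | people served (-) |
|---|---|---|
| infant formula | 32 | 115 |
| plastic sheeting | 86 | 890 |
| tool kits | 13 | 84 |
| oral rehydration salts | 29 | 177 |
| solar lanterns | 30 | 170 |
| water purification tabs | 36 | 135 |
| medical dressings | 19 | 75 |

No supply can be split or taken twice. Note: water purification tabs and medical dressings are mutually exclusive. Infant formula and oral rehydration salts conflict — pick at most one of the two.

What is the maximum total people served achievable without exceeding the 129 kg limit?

1151

Density check — plastic sheeting 10.35, tool kits 6.46, oral rehydration salts 6.10 are the best per kg.
The ratio ordering already packs tightly: plastic sheeting + tool kits + oral rehydration salts, 128 kg, 1151.
The closest alternative, plastic sheeting + tool kits + solar lanterns, reaches only 1144.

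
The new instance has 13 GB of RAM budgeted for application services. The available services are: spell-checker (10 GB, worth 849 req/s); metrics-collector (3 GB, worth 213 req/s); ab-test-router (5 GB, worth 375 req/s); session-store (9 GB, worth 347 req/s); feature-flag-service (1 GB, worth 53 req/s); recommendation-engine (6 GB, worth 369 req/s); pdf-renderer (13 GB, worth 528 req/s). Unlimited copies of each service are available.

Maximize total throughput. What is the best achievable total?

1062

Spell-checker + metrics-collector uses 13 of the 13 GB and totals 1062.
Nothing else within 13 GB beats 1062.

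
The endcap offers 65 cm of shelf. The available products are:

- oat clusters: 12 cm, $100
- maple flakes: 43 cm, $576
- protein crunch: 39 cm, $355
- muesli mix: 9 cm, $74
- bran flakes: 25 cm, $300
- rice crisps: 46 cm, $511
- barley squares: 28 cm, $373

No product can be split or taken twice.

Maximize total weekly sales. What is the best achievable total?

773

A density-first pass picks oat clusters + maple flakes + muesli mix — 750 at 64 cm.
The 52 cm tied up in maple flakes and muesli mix is better spent on bran flakes + barley squares — total rises to 773 (65 cm).
Runner-up oat clusters + maple flakes + muesli mix tops out at 750.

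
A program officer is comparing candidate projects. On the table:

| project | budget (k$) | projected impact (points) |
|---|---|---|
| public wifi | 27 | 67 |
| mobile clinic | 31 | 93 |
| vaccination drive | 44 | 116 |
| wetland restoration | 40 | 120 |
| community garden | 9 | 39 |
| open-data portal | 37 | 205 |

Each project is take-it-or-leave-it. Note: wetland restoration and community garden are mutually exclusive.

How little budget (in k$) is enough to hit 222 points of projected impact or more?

Need the lightest bundle worth ≥ 222.
community garden + open-data portal reaches 244 using 46 k$.
No combination under 46 k$ hits 222.

46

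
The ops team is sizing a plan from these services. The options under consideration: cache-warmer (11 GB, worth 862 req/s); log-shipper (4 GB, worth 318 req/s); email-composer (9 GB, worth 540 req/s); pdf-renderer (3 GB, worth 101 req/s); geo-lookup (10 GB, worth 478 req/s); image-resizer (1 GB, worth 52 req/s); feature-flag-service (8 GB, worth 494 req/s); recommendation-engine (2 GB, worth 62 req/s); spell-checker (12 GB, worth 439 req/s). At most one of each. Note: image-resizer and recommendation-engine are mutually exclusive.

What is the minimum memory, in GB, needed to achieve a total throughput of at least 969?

15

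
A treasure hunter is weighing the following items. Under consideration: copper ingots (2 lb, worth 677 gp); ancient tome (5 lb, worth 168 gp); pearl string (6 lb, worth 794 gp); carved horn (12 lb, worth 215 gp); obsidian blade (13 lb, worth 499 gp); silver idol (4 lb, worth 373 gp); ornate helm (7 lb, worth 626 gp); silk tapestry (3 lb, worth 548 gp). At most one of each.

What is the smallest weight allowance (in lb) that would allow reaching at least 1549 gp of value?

Minimise lb subject to total value ≥ 1549.
copper ingots + silver idol + silk tapestry: 1598 value at 9 lb.
No combination under 9 lb hits 1549.

9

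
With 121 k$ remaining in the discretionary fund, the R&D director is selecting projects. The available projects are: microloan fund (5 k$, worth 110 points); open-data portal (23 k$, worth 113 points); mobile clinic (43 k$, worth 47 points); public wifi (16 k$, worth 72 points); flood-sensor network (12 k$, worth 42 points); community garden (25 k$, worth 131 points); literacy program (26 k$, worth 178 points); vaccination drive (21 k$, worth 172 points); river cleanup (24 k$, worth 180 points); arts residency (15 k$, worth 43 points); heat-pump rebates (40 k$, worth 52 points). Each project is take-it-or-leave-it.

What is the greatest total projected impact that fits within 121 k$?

Taking microloan fund + public wifi + community garden + literacy program + vaccination drive + river cleanup: 117 k$ used, 843 in projected impact.
Runner-up microloan fund + open-data portal + public wifi + literacy program + vaccination drive + river cleanup tops out at 825.

843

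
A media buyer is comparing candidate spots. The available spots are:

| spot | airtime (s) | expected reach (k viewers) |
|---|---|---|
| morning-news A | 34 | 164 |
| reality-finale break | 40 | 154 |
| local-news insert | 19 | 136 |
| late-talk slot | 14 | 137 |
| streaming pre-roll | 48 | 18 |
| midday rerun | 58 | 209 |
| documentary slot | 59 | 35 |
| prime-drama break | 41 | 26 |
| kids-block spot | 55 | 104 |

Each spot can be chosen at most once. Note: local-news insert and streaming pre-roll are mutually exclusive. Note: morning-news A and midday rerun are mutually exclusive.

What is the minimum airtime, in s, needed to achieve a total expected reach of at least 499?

Need the lightest bundle worth ≥ 499.
morning-news A + reality-finale break + local-news insert + late-talk slot: 591 expected reach at 107 s.
No combination under 107 s hits 499.

107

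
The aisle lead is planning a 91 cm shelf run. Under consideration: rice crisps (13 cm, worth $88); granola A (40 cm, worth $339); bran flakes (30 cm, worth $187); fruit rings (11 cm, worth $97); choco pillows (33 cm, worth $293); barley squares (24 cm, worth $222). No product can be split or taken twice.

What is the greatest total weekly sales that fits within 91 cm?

Density check — barley squares 9.25, choco pillows 8.88, fruit rings 8.82, granola A 8.47 are the best per cm.
Taking the top-ratio products first gives rice crisps + fruit rings + choco pillows + barley squares for 700 (81 cm).
The 33 cm tied up in choco pillows is better spent on granola A — total rises to 746 (88 cm).
Every other selection either busts 91 cm or fails to beat 746.

746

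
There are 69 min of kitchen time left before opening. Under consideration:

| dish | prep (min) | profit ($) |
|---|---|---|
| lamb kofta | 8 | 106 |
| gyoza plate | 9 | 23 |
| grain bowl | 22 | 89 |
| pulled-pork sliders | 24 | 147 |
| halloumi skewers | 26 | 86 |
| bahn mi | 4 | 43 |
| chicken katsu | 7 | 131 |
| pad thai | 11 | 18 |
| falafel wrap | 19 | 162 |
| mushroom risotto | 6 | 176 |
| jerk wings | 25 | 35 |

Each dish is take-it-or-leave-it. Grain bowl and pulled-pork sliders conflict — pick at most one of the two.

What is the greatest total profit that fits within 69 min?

Ranking by ratio (profit/min): mushroom risotto 29.33, chicken katsu 18.71, lamb kofta 13.25, bahn mi 10.75.
Taking lamb kofta + pulled-pork sliders + bahn mi + chicken katsu + falafel wrap + mushroom risotto: 68 min used, 765 in profit.
That's the maximum — no feasible swap from here does better than 765.

765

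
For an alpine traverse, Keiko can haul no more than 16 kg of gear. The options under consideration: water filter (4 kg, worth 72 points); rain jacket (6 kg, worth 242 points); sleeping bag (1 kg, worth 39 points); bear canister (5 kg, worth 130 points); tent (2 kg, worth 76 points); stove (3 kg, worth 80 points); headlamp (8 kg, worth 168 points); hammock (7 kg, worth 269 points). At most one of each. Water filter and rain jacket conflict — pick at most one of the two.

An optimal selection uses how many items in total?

The maximum utility within 16 kg is 626.
rain jacket + sleeping bag + tent + hammock hits 626 at 16 kg.
All optima have 4 items.

4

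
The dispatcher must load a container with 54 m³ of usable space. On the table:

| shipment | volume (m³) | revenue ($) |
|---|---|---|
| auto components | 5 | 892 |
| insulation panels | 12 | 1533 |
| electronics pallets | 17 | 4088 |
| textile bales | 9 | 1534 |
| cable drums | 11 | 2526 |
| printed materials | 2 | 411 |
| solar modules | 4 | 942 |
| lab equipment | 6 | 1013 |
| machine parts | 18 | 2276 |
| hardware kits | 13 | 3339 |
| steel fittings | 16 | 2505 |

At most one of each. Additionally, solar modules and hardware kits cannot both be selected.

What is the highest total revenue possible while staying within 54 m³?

12269

Ranking by ratio (revenue/m³): hardware kits 256.85, electronics pallets 240.47, solar modules 235.50, cable drums 229.64.
Auto components + electronics pallets + cable drums + printed materials + lab equipment + hardware kits uses 54 of the 54 m³ and totals 12269.
Runner-up electronics pallets + textile bales + cable drums + printed materials + hardware kits tops out at 11898.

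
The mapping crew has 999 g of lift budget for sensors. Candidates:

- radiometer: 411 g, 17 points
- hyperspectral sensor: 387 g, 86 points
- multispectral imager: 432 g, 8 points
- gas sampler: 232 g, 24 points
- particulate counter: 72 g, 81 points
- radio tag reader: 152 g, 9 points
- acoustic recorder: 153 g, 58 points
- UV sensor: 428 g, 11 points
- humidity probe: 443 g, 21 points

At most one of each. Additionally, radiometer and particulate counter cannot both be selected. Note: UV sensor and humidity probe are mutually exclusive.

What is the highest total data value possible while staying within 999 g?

258

By data value per g: particulate counter 1.12, acoustic recorder 0.38, hyperspectral sensor 0.22, gas sampler 0.10 lead.
Hyperspectral sensor + gas sampler + particulate counter + radio tag reader + acoustic recorder uses 996 of the 999 g and totals 258.
The spare 3 g is too small for any remaining sensor, and no feasible exchange beats 258.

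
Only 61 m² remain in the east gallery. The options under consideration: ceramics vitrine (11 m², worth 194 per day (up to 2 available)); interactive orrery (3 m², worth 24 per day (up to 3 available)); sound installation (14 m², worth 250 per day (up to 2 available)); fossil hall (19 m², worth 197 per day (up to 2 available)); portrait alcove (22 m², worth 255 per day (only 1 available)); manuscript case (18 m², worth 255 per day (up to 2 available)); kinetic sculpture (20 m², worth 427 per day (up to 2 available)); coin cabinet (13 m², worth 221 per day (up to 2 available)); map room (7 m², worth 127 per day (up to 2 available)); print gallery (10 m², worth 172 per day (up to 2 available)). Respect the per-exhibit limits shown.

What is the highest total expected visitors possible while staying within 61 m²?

A density-first pass picks 2×interactive orrery + 2×kinetic sculpture + 2×map room — 1156 at 60 m².
The 13 m² tied up in 2×interactive orrery and map room is better spent on sound installation — total rises to 1231 (61 m²).
No other feasible combination exceeds 1231.

1231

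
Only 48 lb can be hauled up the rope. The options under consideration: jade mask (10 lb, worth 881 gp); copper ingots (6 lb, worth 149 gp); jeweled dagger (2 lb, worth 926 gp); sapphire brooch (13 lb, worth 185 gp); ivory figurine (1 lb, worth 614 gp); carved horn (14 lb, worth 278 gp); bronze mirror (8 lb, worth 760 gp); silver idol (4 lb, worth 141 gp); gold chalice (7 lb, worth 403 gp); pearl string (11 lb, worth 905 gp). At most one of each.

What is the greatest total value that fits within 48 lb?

4638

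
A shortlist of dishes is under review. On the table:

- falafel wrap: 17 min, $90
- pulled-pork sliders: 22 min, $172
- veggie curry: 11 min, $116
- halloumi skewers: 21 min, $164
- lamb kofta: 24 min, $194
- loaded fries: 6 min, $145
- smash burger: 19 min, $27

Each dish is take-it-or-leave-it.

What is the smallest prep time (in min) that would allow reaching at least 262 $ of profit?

27

Need the lightest bundle worth ≥ 262.
halloumi skewers + loaded fries reaches 309 using 27 min.
Below 27 min the best achievable stays under 262.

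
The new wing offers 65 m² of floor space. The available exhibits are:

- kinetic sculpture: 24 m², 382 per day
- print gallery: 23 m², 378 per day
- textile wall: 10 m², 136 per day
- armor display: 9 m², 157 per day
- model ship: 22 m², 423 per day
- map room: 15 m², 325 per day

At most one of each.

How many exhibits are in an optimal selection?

Optimal total is 1130.
For example kinetic sculpture + model ship + map room achieves it, using 61 m².
All optima have 3 exhibits.

3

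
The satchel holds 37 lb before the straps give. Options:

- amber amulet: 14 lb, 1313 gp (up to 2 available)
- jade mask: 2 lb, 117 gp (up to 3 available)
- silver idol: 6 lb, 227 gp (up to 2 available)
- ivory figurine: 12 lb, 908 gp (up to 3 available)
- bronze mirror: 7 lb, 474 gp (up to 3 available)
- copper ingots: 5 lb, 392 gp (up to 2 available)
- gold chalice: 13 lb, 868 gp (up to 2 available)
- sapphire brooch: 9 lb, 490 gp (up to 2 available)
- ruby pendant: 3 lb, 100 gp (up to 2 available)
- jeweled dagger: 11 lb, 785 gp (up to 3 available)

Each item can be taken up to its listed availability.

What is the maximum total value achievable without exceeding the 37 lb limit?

Best packing: 2×amber amulet + 2×jade mask + copper ingots — 37 lb, 3252 total.
No other feasible combination exceeds 3252.

3252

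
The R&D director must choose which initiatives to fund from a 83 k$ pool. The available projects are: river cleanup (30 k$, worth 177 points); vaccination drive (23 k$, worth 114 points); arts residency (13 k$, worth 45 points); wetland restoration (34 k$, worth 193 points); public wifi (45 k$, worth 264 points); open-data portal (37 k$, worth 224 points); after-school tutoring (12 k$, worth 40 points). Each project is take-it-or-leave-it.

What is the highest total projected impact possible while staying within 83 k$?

488

By projected impact per k$: open-data portal 6.05, river cleanup 5.90, public wifi 5.87 lead.
The ratio heuristic lands on river cleanup + arts residency + open-data portal (446) but leaves 3 k$ idle.
Replace river cleanup and arts residency with public wifi: the trade gains 42 net, giving 488 at 82 k$.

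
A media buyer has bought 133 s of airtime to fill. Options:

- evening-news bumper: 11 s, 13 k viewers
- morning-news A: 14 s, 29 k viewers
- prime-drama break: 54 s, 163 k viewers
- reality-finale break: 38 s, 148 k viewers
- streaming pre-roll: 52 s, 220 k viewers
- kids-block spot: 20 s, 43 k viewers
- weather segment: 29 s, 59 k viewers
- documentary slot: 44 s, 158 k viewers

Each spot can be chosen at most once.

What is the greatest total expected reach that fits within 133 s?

456

Taking the top-ratio spots first gives morning-news A + reality-finale break + streaming pre-roll + kids-block spot for 440 (124 s).
Replace kids-block spot with weather segment: the trade gains 16 net, giving 456 at 133 s.
Next best is morning-news A + streaming pre-roll + kids-block spot + documentary slot at 450 (130 s) — short by 6.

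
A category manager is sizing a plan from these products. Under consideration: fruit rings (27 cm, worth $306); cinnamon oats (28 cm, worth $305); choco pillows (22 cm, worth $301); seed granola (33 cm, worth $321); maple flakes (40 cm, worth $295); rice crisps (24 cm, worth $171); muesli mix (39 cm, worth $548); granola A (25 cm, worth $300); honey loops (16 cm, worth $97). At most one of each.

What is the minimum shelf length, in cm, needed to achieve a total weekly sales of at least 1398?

113

Look for the lowest-shelf combination reaching 1398.
Taking fruit rings + choco pillows + muesli mix + granola A gives 1455 (≥ 1398) for 113 cm.
Any bundle with less than 113 cm falls short of 1398.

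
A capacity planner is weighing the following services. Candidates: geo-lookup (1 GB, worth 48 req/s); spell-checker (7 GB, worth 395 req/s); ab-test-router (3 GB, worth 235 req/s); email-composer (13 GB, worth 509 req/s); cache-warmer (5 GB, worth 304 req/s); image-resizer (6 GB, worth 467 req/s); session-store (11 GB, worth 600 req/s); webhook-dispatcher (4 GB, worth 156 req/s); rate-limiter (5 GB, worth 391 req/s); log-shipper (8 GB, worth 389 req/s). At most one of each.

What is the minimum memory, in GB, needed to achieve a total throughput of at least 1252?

18

Minimise GB subject to total throughput ≥ 1252.
spell-checker + image-resizer + rate-limiter reaches 1253 using 18 GB.
Any bundle with less than 18 GB falls short of 1252.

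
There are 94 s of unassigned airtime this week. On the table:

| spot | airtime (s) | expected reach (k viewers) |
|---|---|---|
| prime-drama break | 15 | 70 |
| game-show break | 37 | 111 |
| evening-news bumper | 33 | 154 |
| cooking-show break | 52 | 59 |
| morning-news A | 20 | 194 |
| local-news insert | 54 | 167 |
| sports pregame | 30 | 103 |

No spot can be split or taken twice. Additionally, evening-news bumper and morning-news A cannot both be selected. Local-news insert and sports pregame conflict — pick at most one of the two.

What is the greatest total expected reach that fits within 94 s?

By expected reach per s: morning-news A 9.70, prime-drama break 4.67, evening-news bumper 4.67, sports pregame 3.43 lead.
Taking prime-drama break + morning-news A + local-news insert: 89 s used, 431 in expected reach.
An exhaustive check of the 128 subsets confirms 431.

431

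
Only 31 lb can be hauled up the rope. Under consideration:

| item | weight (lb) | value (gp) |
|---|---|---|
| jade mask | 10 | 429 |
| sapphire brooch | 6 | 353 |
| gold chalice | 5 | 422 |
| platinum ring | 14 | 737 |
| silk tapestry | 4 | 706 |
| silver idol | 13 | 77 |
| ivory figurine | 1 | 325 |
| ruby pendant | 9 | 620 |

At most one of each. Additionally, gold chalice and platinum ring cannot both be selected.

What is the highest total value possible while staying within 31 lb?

Ranking by ratio (value/lb): ivory figurine 325.00, silk tapestry 176.50, gold chalice 84.40, ruby pendant 68.89.
Taking the top-ratio items first gives sapphire brooch + gold chalice + silk tapestry + ivory figurine + ruby pendant for 2426 (25 lb).
Dropping sapphire brooch frees 6 lb; slotting in jade mask (10 lb) lifts the total to 2502 at 29 lb.
No other feasible combination exceeds 2502.

2502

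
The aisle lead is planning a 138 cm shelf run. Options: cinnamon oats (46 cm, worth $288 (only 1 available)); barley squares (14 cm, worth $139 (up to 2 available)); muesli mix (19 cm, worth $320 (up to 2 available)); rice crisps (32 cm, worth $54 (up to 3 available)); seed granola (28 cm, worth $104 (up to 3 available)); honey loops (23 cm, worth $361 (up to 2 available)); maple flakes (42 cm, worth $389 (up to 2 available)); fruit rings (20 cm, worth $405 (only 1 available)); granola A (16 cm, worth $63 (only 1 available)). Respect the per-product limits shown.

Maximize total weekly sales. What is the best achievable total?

2045

By weekly sales per cm: fruit rings 20.25, muesli mix 16.84, honey loops 15.70 lead.
2×barley squares + 2×muesli mix + 2×honey loops + fruit rings uses 132 of the 138 cm and totals 2045.
No other feasible combination exceeds 2045.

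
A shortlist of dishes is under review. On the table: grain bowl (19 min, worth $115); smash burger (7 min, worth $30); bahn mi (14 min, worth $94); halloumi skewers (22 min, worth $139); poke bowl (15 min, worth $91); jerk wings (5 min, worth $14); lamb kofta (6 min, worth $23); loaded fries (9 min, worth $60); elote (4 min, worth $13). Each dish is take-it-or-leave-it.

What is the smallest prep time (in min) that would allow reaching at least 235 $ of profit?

Need the lightest bundle worth ≥ 235.
bahn mi + poke bowl + loaded fries reaches 245 using 38 min.
Any bundle with less than 38 min falls short of 235.

38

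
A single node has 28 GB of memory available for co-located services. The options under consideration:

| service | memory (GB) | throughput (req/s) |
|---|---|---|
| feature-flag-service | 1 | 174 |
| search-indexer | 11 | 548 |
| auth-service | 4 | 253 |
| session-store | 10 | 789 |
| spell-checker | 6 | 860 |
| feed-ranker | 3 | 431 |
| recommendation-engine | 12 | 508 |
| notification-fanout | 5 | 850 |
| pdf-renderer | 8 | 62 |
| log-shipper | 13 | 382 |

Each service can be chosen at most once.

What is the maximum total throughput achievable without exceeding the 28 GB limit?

3183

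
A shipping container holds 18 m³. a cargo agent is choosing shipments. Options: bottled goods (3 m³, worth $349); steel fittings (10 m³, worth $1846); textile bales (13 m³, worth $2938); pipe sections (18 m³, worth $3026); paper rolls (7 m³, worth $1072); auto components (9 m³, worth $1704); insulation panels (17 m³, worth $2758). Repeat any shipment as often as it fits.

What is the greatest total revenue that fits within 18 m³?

3408

Taking the top-ratio shipments first gives bottled goods + textile bales for 3287 (16 m³).
Replace bottled goods and textile bales with 2×auto components: the trade gains 121 net, giving 3408 at 18 m³.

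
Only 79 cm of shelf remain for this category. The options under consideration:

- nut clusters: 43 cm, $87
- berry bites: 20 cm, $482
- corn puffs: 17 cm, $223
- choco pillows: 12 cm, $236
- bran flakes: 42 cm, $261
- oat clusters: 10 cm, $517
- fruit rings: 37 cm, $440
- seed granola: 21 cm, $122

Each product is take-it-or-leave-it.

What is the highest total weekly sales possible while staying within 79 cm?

1675

A density-first pass picks berry bites + corn puffs + choco pillows + oat clusters — 1458 at 59 cm.
Replace corn puffs with fruit rings: the trade gains 217 net, giving 1675 at 79 cm.
The closest alternative, berry bites + corn puffs + choco pillows + oat clusters, reaches only 1458.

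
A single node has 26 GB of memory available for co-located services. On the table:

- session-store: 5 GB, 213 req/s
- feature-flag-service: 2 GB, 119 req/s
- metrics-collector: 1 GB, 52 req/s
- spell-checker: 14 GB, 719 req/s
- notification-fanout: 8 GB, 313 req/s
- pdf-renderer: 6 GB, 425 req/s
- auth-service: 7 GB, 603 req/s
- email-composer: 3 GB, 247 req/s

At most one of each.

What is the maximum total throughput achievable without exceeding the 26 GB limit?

1707

The ratio heuristic lands on session-store + feature-flag-service + metrics-collector + pdf-renderer + auth-service + email-composer (1659) but leaves 2 GB idle.
Dropping session-store and metrics-collector frees 6 GB; slotting in notification-fanout (8 GB) lifts the total to 1707 at 26 GB.
Next best is feature-flag-service + spell-checker + auth-service + email-composer at 1688 (26 GB) — short by 19.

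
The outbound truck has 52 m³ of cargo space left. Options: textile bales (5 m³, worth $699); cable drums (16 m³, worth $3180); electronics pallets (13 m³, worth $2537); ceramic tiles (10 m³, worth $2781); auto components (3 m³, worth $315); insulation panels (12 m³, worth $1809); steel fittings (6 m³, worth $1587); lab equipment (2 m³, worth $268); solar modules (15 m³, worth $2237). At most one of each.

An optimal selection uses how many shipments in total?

Best achievable revenue is 11052.
One optimal bundle: textile bales + cable drums + electronics pallets + ceramic tiles + steel fittings + lab equipment (52 m³).
All optima have 6 shipments.

6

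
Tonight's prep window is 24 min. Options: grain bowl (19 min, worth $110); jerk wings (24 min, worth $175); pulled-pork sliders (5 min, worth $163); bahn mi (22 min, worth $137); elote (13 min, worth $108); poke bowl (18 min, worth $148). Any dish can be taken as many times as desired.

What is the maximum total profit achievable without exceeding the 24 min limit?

652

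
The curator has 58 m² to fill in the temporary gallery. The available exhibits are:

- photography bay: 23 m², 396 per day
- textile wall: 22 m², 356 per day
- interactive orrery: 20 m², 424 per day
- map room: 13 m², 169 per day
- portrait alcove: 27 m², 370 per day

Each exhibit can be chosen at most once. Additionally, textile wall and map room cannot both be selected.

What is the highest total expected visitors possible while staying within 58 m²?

989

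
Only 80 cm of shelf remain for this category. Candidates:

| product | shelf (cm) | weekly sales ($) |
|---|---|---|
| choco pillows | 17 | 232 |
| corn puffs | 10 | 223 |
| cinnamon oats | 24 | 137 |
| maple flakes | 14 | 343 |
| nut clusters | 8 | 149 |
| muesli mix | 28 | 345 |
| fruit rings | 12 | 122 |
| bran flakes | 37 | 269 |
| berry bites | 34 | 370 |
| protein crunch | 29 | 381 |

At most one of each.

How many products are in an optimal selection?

5

Optimal total is 1328.
choco pillows + corn puffs + maple flakes + nut clusters + protein crunch hits 1328 at 78 cm.
Every optimal selection uses 5 products.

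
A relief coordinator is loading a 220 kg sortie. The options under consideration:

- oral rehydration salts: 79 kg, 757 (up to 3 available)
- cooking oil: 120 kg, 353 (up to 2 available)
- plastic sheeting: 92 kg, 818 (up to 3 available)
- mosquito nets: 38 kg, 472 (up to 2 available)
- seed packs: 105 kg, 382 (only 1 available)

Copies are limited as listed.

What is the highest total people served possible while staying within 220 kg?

Ranking by ratio (people served/kg): mosquito nets 12.42, oral rehydration salts 9.58, plastic sheeting 8.89.
A density-first pass picks oral rehydration salts + 2×mosquito nets — 1701 at 155 kg.
The 38 kg tied up in mosquito nets is better spent on plastic sheeting — total rises to 2047 (209 kg).
No other feasible combination exceeds 2047.

2047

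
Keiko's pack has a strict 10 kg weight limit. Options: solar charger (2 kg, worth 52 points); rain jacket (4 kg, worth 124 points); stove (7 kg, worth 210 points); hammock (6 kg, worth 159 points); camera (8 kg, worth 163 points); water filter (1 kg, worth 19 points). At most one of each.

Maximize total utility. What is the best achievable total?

The ratio ordering already packs tightly: rain jacket + hammock, 10 kg, 283.
An exhaustive check of the 64 subsets confirms 283.

283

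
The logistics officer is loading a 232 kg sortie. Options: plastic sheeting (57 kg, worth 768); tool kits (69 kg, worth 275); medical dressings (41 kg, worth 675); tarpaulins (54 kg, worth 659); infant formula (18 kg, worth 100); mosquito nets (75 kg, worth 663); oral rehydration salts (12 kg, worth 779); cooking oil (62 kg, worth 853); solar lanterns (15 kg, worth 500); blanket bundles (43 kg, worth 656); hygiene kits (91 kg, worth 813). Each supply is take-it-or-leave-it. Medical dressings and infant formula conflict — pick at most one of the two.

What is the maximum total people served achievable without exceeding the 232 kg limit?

4231

Plastic sheeting + medical dressings + oral rehydration salts + cooking oil + solar lanterns + blanket bundles uses 230 of the 232 kg and totals 4231.
No other feasible combination exceeds 4231.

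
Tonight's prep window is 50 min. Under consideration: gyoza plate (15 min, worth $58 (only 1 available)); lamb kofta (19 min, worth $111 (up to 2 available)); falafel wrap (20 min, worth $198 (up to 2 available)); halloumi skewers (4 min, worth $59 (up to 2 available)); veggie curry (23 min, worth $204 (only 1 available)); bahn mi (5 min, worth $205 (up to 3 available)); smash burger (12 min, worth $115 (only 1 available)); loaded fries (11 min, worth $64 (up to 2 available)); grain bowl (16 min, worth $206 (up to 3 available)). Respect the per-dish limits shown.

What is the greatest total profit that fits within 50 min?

1027

Ranking by ratio (profit/min): bahn mi 41.00, halloumi skewers 14.75, grain bowl 12.88.
A density-first pass picks 2×halloumi skewers + 3×bahn mi + loaded fries + grain bowl — 1003 at 50 min.
Dropping 2×halloumi skewers and loaded fries frees 19 min; slotting in grain bowl (16 min) lifts the total to 1027 at 47 min.
The spare 3 min is too small for any remaining dish, and no exchange beats 1027.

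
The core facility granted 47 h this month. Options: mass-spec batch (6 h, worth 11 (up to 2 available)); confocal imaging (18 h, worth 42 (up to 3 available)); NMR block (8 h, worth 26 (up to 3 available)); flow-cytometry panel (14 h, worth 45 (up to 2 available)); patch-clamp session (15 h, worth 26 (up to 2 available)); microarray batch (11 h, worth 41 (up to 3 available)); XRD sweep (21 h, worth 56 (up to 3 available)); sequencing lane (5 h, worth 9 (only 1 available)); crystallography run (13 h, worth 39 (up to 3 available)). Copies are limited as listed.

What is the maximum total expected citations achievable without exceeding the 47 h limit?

A density-first pass picks mass-spec batch + NMR block + 3×microarray batch — 160 at 47 h.
Replace mass-spec batch and NMR block with flow-cytometry panel: the trade gains 8 net, giving 168 at 47 h.

168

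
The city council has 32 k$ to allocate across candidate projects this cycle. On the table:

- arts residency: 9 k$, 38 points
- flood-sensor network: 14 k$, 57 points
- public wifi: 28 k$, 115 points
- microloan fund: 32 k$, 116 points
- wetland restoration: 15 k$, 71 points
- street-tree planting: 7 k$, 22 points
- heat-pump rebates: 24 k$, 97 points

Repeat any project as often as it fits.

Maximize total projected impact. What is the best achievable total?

142

Ranking by ratio (projected impact/k$): wetland restoration 4.73, arts residency 4.22, public wifi 4.11, flood-sensor network 4.07.
The ratio ordering already packs tightly: 2×wetland restoration, 30 k$, 142.
That's the maximum — no swap from here does better than 142.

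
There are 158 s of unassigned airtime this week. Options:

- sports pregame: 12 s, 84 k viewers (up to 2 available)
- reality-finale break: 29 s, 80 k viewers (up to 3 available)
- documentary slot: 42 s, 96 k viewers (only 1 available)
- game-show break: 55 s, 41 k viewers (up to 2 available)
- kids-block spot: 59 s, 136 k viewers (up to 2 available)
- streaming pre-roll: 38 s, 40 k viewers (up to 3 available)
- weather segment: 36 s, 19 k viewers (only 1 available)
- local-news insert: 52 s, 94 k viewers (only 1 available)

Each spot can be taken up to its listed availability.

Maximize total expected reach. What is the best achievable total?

Ranking by ratio (expected reach/s): sports pregame 7.00, reality-finale break 2.76, kids-block spot 2.31.
Best packing: 2×sports pregame + 3×reality-finale break + documentary slot — 153 s, 504 total.
Nothing else within 158 s beats 504.

504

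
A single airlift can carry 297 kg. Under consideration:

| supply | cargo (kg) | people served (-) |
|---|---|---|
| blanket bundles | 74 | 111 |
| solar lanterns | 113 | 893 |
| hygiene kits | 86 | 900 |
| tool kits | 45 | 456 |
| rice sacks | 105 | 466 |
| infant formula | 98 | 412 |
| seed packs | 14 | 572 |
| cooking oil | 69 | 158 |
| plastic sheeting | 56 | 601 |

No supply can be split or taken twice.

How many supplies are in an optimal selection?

Best achievable people served is 2966.
solar lanterns + hygiene kits + seed packs + plastic sheeting hits 2966 at 269 kg.
Any selection reaching 2966 contains exactly 4 supplies.

4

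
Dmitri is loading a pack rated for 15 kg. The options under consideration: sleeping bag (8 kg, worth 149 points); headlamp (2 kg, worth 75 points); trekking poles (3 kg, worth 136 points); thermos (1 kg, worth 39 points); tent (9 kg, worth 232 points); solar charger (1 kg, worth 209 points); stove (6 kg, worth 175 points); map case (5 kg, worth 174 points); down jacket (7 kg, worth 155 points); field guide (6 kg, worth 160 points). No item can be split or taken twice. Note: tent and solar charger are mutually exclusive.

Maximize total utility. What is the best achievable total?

694

The ratio heuristic lands on headlamp + trekking poles + thermos + solar charger + map case (633) but leaves 3 kg idle.
Dropping headlamp and thermos frees 3 kg; slotting in stove (6 kg) lifts the total to 694 at 15 kg.
Nothing else feasible within 15 kg beats 694.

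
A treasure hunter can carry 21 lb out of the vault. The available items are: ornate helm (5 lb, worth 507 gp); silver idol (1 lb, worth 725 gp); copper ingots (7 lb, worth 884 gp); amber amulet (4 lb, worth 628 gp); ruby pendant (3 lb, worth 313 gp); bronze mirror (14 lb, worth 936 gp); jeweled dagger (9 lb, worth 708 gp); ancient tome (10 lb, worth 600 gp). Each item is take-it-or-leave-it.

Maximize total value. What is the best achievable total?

3057

Taking ornate helm + silver idol + copper ingots + amber amulet + ruby pendant: 20 lb used, 3057 in value.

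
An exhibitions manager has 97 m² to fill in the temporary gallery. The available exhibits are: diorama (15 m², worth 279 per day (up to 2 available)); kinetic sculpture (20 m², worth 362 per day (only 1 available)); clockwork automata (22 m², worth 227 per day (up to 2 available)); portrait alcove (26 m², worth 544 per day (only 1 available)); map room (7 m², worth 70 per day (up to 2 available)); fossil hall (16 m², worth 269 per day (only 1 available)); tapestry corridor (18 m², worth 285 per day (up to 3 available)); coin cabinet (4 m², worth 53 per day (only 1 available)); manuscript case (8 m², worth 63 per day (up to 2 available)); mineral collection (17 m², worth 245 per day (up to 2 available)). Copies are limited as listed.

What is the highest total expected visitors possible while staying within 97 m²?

Ranking by ratio (expected visitors/m²): portrait alcove 20.92, diorama 18.60, kinetic sculpture 18.10.
The ratio ordering already packs tightly: 2×diorama + kinetic sculpture + portrait alcove + fossil hall + coin cabinet, 96 m², 1786.
No other feasible combination exceeds 1786.

1786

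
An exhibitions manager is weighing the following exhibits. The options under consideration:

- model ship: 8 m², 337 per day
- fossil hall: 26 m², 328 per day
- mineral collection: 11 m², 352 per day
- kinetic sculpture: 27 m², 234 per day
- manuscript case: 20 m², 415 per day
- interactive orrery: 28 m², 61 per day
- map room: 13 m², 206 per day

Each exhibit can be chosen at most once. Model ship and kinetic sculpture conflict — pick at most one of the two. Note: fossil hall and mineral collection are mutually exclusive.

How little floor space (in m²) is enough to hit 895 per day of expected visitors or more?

32

Minimise m² subject to total expected visitors ≥ 895.
Taking model ship + mineral collection + map room gives 895 (≥ 895) for 32 m².
Below 32 m² the best achievable stays under 895.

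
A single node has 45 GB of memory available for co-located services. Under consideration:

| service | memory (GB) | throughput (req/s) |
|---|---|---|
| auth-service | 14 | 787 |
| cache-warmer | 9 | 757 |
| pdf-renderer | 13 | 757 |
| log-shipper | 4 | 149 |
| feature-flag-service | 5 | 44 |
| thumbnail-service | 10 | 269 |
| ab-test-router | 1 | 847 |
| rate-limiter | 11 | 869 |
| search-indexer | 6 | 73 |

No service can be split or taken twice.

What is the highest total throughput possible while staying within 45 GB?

3529

Filling by ratio: cache-warmer + pdf-renderer + log-shipper + ab-test-router + rate-limiter + search-indexer for 3452, with 1 GB left unused.
Reworking the packing: auth-service + cache-warmer + thumbnail-service + ab-test-router + rate-limiter uses 45 GB and improves the total to 3529.
That's the maximum — no swap from here does better than 3529.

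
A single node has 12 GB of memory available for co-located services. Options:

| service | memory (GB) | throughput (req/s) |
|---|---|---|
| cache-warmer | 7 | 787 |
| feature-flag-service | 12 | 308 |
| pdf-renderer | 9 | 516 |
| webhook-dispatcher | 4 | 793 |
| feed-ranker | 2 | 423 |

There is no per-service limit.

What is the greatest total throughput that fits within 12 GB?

Ranking by ratio (throughput/GB): feed-ranker 211.50, webhook-dispatcher 198.25, cache-warmer 112.43, pdf-renderer 57.33.
Taking 6×feed-ranker: 12 GB used, 2538 in throughput.
Nothing else within 12 GB beats 2538.

2538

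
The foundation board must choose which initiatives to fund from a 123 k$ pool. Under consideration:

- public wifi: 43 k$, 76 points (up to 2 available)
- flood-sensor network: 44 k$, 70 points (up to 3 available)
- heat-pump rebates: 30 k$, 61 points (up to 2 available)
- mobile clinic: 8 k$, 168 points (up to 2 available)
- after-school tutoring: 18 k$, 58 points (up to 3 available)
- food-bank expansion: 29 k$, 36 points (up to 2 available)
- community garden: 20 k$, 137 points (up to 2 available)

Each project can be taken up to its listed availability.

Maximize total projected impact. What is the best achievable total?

787

Filling by ratio: 2×mobile clinic + 3×after-school tutoring + 2×community garden for 784, with 13 k$ left unused.
The 18 k$ tied up in after-school tutoring is better spent on heat-pump rebates — total rises to 787 (122 k$).
Every other selection either busts 123 k$ or exceeds an availability limit or fails to beat 787.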